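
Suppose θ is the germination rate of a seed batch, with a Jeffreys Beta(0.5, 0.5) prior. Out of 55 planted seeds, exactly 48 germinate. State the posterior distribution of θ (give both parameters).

Posterior: Beta(48.5, 7.5)

The binomial likelihood is conjugate to the Beta prior: with 48 successes and 7 failures, the posterior is Beta(0.5+48, 0.5+7) = Beta(48.5, 7.5).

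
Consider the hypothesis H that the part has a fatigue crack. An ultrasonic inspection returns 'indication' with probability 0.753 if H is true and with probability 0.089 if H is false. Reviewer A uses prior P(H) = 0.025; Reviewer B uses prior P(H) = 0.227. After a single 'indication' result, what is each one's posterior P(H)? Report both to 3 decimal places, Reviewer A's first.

The likelihood ratio for an 'indication' result is 0.753/0.089 = 8.4607.
Reviewer A: prior odds 0.025/0.975 = 0.025641; posterior odds 0.21694; posterior probability 0.178.
Reviewer B: prior odds 0.227/0.773 = 0.29366; posterior odds 2.4846; posterior probability 0.713.

Reviewer A: 0.178; Reviewer B: 0.713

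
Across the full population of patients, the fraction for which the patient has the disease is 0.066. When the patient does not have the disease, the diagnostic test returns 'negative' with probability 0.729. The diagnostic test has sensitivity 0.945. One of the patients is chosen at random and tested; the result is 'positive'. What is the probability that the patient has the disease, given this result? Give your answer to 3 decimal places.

Write H for 'the patient has the disease'. Prior odds H:¬H = 0.066/0.934 = 0.070664. For the 'positive' outcome, the likelihood ratio is 0.945/0.271 = 3.4871.
Posterior odds = 0.070664 × 3.4871 = 0.24641, so P(H|E) = 0.24641/(1+0.24641) = 0.198.

P(H | E) ≈ 0.198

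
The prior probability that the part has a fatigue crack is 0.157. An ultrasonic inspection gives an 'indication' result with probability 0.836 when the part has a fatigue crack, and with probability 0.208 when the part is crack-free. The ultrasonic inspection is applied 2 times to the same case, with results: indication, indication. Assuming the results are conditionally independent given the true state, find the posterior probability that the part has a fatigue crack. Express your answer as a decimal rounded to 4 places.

Posterior P(H) ≈ 0.7505

Let H be the event that the part has a fatigue crack; start with P(H) = 0.157. P('indication'|H) = 0.836, P('indication'|¬H) = 0.208.
Update on result 1 ('indication'): P(H) ← 0.836·0.1570 / (0.836·0.1570 + 0.208·0.8430) = 0.13125/0.30660 = 0.4281.
Update on result 2 ('indication'): P(H) ← 0.836·0.4281 / (0.836·0.4281 + 0.208·0.5719) = 0.35789/0.47684 = 0.7505.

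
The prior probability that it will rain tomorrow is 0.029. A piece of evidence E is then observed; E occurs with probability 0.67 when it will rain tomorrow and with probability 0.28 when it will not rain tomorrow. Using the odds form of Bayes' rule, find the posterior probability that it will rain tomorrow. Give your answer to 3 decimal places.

Posterior probability ≈ 0.067

Prior odds = 0.029/(1−0.029) = 0.029866. In log-odds, ln(0.029866) = -3.5110.
Add log likelihood ratio: ln(2.3929) = 0.87249.
Posterior log-odds = -2.6385, so posterior odds = exp(-2.6385) = 0.071465. Converting, P(H|E) = 0.071465/1.0715 = 0.067.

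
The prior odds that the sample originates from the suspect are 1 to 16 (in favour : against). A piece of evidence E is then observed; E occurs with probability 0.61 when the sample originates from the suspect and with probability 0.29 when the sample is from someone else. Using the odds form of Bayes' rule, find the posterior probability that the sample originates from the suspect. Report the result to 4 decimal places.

Posterior probability ≈ 0.1162

Prior odds = 1/16 = 0.062500. In log-odds, ln(0.062500) = -2.7726.
Add log likelihood ratio: ln(2.1034) = 0.74358.
Posterior log-odds = -2.0290, so posterior odds = exp(-2.0290) = 0.13147. Converting, P(H|E) = 0.13147/1.1315 = 0.1162.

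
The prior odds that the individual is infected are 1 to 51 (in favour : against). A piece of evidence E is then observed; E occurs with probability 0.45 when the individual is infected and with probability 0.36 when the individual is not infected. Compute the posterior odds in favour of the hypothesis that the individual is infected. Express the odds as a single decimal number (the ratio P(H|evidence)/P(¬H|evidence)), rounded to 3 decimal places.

Prior odds = 1/51 = 0.019608.
Likelihood ratio for E = 0.45/0.36 = 1.2500.
Posterior odds = prior odds × LR = 0.024510.

Posterior odds ≈ 0.025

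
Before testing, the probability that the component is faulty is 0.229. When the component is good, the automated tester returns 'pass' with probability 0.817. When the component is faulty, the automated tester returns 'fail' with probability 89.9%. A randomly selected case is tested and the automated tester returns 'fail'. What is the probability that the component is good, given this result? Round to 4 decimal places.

P(¬H | E) ≈ 0.4067

Let H be the event that the component is faulty. P(H) = 0.229, so P(¬H) = 0.771. With E the 'fail' result, P(E|H) = 0.899 and P(E|¬H) = 0.183.
P(E) = 0.899·0.229 + 0.183·0.771 = 0.20587 + 0.14109 = 0.34696.
By Bayes' theorem, P(H|E) = 0.20587 / 0.34696 = 0.5933. Hence P(¬H|E) = 1 − 0.5933 = 0.4067.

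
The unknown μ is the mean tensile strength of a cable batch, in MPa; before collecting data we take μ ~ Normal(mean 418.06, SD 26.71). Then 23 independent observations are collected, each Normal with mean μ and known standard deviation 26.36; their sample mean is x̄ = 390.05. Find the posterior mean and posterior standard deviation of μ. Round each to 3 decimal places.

Posterior mean ≈ 391.188; posterior SD ≈ 5.384

With known σ, the Normal prior is conjugate. Weight on the data is w = (n/σ²)/(n/σ² + 1/τ₀²) = 0.0331007/(0.0331007+0.00140169) = 0.95937.
Posterior mean = w·x̄ + (1−w)·μ₀ = 0.95937·390.05 + 0.040626·418.06 = 391.188. Posterior variance = 1/(0.0331007+0.00140169) = 28.9835, so SD = 5.384.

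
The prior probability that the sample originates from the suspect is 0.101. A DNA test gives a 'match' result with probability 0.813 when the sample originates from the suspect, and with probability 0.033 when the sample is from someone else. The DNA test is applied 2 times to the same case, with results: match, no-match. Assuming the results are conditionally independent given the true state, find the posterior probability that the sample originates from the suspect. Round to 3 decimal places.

With H the event that the sample originates from the suspect, the joint likelihood of the observed sequence is P(data|H) = 0.813·0.187 = 0.15203 and P(data|¬H) = 0.033·0.967 = 0.031911.
Bayes: P(H|data) = 0.101·0.15203 / (0.101·0.15203 + 0.899·0.031911) = 0.015355/0.044043 = 0.3486.

Posterior P(H) ≈ 0.349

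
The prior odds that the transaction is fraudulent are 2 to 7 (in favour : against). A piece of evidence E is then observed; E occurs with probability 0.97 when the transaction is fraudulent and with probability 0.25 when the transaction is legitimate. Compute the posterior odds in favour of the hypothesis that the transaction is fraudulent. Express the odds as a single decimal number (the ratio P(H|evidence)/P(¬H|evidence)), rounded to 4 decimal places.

Posterior odds ≈ 1.1086

Prior odds = 2/7 = 0.28571.
Likelihood ratio for E = 0.97/0.25 = 3.8800.
Posterior odds = prior odds × LR = 1.1086.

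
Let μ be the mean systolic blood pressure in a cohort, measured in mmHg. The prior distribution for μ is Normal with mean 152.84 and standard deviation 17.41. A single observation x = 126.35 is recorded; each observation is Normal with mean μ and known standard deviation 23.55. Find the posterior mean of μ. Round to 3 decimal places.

Posterior mean ≈ 143.479

Prior precision 1/τ₀² = 1/17.41² = 0.00329915; data precision n/σ² = 1/23.55² = 0.00180309.
Posterior precision = 0.00329915 + 0.00180309 = 0.00510225.
Posterior mean = (0.00329915·152.84 + 0.00180309·126.35) / 0.00510225 = 143.479.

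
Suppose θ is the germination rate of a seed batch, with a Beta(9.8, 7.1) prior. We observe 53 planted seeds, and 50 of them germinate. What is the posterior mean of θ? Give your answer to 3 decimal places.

Posterior mean ≈ 0.856

The binomial likelihood is conjugate to the Beta prior: with 50 successes and 3 failures, the posterior is Beta(9.8+50, 7.1+3) = Beta(59.8, 10.1).
Posterior mean = α/(α+β) = 59.8/69.9 = 0.856.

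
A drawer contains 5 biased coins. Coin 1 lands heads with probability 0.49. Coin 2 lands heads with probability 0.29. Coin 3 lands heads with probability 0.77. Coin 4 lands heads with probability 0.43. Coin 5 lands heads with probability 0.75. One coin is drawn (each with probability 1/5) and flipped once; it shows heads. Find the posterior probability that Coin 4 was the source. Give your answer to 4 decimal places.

Posterior probability ≈ 0.1575

Tabulate prior·likelihood by source: [1] prior 0.2, lik 0.49, product 0.09800; [2] prior 0.2, lik 0.29, product 0.05800; [3] prior 0.2, lik 0.77, product 0.1540; [4] prior 0.2, lik 0.43, product 0.08600; [5] prior 0.2, lik 0.75, product 0.1500.
Normalizing constant = 0.54600; the posterior for Coin 4 is its product over the sum, 0.08600/0.54600 = 0.1575.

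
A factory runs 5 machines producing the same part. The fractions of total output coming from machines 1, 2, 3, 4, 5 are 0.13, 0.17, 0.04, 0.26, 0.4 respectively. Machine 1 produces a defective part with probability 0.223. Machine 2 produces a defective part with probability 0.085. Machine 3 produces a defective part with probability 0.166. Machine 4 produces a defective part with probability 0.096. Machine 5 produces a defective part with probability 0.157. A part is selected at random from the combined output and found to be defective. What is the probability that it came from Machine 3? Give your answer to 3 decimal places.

Posterior probability ≈ 0.048

Tabulate prior·likelihood by source: [1] prior 0.13, lik 0.223, product 0.02899; [2] prior 0.17, lik 0.085, product 0.01445; [3] prior 0.04, lik 0.166, product 0.006640; [4] prior 0.26, lik 0.096, product 0.02496; [5] prior 0.4, lik 0.157, product 0.06280.
Normalizing constant = 0.13784; the posterior for Machine 3 is its product over the sum, 0.006640/0.13784 = 0.048.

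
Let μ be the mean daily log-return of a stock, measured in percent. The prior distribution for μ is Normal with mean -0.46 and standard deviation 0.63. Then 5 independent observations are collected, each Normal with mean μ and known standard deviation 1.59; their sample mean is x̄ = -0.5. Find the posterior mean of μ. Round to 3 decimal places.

With known σ, the Normal prior is conjugate. Weight on the data is w = (n/σ²)/(n/σ² + 1/τ₀²) = 1.97777/(1.97777+2.51953) = 0.43977.
Posterior mean = w·x̄ + (1−w)·μ₀ = 0.43977·-0.5 + 0.56023·-0.46 = -0.478.

Posterior mean ≈ -0.478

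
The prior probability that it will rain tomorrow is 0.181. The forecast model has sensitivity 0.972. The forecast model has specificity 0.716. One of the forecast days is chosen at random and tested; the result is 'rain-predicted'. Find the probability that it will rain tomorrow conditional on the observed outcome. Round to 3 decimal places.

Write H for 'it will rain tomorrow'. Prior odds H:¬H = 0.181/0.819 = 0.22100. For the 'rain-predicted' outcome, the likelihood ratio is 0.972/0.284 = 3.4225.
Posterior odds = 0.22100 × 3.4225 = 0.75638, so P(H|E) = 0.75638/(1+0.75638) = 0.431.

P(H | E) ≈ 0.431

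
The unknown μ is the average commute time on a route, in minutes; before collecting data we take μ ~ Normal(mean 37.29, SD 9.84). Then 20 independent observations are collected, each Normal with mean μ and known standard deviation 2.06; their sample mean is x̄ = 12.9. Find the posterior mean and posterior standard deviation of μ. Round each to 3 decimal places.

With known σ, the Normal prior is conjugate. Weight on the data is w = (n/σ²)/(n/σ² + 1/τ₀²) = 4.71298/(4.71298+0.0103278) = 0.99781.
Posterior mean = w·x̄ + (1−w)·μ₀ = 0.99781·12.9 + 0.0021866·37.29 = 12.953. Posterior variance = 1/(4.71298+0.0103278) = 0.211716, so SD = 0.460.

Posterior mean ≈ 12.953; posterior SD ≈ 0.460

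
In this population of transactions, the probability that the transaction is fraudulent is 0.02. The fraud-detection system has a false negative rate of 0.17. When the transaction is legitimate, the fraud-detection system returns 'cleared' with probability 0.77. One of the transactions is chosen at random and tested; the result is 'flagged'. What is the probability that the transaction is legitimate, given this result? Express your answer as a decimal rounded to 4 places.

P(¬H | E) ≈ 0.9314

Let H be the event that the transaction is fraudulent. P(H) = 0.02, so P(¬H) = 0.98. With E the 'flagged' result, P(E|H) = 0.83 and P(E|¬H) = 0.23.
P(E) = 0.83·0.02 + 0.23·0.98 = 0.016600 + 0.22540 = 0.24200.
By Bayes' theorem, P(H|E) = 0.016600 / 0.24200 = 0.0686. Hence P(¬H|E) = 1 − 0.0686 = 0.9314.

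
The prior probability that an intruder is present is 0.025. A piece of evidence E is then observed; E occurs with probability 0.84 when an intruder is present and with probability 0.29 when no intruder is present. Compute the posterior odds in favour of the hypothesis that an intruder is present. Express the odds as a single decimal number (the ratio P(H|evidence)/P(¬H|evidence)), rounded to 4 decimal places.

Prior odds = 0.025/(1−0.025) = 0.025641.
Likelihood ratio for E = 0.84/0.29 = 2.8966.
Posterior odds = prior odds × LR = 0.074271.

Posterior odds ≈ 0.0743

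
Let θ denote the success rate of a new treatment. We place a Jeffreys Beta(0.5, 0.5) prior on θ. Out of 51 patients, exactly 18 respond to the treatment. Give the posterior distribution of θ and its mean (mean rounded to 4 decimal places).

Observing 18 successes and 33 failures updates Beta(0.5, 0.5) by adding the success and failure counts to the two shape parameters: α = 0.5+18 = 18.5, β = 0.5+33 = 33.5.
Posterior mean = α/(α+β) = 18.5/52 = 0.3558.

Posterior: Beta(18.5, 33.5); mean ≈ 0.3558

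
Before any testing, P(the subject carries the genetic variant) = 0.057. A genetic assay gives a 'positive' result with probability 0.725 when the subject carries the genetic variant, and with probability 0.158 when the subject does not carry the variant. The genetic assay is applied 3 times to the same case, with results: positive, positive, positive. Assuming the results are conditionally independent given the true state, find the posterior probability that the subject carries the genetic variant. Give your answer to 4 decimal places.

Posterior P(H) ≈ 0.8538

Let H be the event that the subject carries the genetic variant; start with P(H) = 0.057. P('positive'|H) = 0.725, P('positive'|¬H) = 0.158.
Update on result 1 ('positive'): P(H) ← 0.725·0.0570 / (0.725·0.0570 + 0.158·0.9430) = 0.041325/0.19032 = 0.2171.
Update on result 2 ('positive'): P(H) ← 0.725·0.2171 / (0.725·0.2171 + 0.158·0.7829) = 0.15742/0.28112 = 0.5600.
Update on result 3 ('positive'): P(H) ← 0.725·0.5600 / (0.725·0.5600 + 0.158·0.4400) = 0.40600/0.47552 = 0.8538.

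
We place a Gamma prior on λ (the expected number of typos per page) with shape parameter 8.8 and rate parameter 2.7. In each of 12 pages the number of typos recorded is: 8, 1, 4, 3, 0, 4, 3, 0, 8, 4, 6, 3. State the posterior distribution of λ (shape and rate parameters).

Total count ∑xᵢ = 44 over n = 12 pages.
Gamma is conjugate to the Poisson likelihood: posterior is Gamma(shape = 8.8+44 = 52.8, rate = 2.7+12 = 14.7).

Posterior: Gamma(shape=52.8, rate=14.7)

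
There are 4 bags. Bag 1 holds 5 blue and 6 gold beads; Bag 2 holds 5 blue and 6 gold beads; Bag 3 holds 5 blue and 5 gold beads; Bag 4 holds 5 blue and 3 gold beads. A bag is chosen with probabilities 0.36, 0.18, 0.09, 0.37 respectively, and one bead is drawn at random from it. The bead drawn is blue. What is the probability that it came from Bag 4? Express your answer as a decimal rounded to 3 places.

Tabulate prior·likelihood by source: [1] prior 0.36, lik 0.4545, product 0.1636; [2] prior 0.18, lik 0.4545, product 0.08182; [3] prior 0.09, lik 0.5, product 0.04500; [4] prior 0.37, lik 0.625, product 0.2313.
Normalizing constant = 0.52170; the posterior for Bag 4 is its product over the sum, 0.2313/0.52170 = 0.443.

Posterior probability ≈ 0.443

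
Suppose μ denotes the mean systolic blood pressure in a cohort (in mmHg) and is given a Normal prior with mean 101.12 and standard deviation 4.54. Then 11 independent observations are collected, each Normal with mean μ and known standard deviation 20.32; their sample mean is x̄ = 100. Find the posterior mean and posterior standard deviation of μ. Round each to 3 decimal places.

With known σ, the Normal prior is conjugate. Weight on the data is w = (n/σ²)/(n/σ² + 1/τ₀²) = 0.0266407/(0.0266407+0.0485164) = 0.35447.
Posterior mean = w·x̄ + (1−w)·μ₀ = 0.35447·100 + 0.64553·101.12 = 100.723. Posterior variance = 1/(0.0266407+0.0485164) = 13.3055, so SD = 3.648.

Posterior mean ≈ 100.723; posterior SD ≈ 3.648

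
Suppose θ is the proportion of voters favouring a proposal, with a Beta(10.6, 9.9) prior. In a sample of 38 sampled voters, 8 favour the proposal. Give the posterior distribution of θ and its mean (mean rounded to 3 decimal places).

Observing 8 successes and 30 failures updates Beta(10.6, 9.9) by adding the success and failure counts to the two shape parameters: α = 10.6+8 = 18.6, β = 9.9+30 = 39.9.
E[θ | data] = 18.6/(18.6+39.9) = 0.318.

Posterior: Beta(18.6, 39.9); mean ≈ 0.318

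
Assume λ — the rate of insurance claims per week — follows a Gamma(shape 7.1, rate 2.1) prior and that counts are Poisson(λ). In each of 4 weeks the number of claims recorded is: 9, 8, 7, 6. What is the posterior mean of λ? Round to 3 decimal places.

Total count ∑xᵢ = 30 over n = 4 weeks.
Gamma is conjugate to the Poisson likelihood: posterior is Gamma(shape = 7.1+30 = 37.1, rate = 2.1+4 = 6.1).
Posterior mean = shape/rate = 37.1/6.1 = 6.082.

Posterior mean ≈ 6.082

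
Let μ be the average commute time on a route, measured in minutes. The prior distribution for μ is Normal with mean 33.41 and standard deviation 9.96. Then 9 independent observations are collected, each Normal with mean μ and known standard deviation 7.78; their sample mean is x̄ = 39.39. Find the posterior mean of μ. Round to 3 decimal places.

Posterior mean ≈ 39.010

Prior precision 1/τ₀² = 1/9.96² = 0.0100805; data precision n/σ² = 9/7.78² = 0.148691.
Posterior precision = 0.0100805 + 0.148691 = 0.158771.
Posterior mean = (0.0100805·33.41 + 0.148691·39.39) / 0.158771 = 39.010.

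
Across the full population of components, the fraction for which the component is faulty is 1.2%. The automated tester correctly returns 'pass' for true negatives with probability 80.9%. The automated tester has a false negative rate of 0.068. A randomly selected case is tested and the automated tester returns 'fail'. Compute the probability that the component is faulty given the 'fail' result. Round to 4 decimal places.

P(H | E) ≈ 0.0560

Let H be the event that the component is faulty. P(H) = 0.012, so P(¬H) = 0.988. With E the 'fail' result, P(E|H) = 0.932 and P(E|¬H) = 0.191.
P(E) = 0.932·0.012 + 0.191·0.988 = 0.011184 + 0.18871 = 0.19989.
By Bayes' theorem, P(H|E) = 0.011184 / 0.19989 = 0.0560.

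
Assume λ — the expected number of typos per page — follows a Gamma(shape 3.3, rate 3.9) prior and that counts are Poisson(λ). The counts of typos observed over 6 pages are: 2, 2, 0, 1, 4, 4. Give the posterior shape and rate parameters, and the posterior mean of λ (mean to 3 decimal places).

Posterior: Gamma(shape=16.3, rate=9.9); mean ≈ 1.646

The Poisson likelihood adds the total count to the shape and the number of exposure periods to the rate. Here ∑xᵢ = 13 and n = 6, so shape 3.3→16.3 and rate 3.9→9.9.
E[λ | data] = 16.3/9.9 = 1.646.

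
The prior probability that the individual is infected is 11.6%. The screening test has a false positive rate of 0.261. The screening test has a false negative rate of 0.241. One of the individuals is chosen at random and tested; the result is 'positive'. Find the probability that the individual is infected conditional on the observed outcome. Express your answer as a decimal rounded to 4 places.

P(H | E) ≈ 0.2762

Write H for 'the individual is infected'. Prior odds H:¬H = 0.116/0.884 = 0.13122. For the 'positive' outcome, the likelihood ratio is 0.759/0.261 = 2.9080.
Posterior odds = 0.13122 × 2.9080 = 0.38160, so P(H|E) = 0.38160/(1+0.38160) = 0.2762.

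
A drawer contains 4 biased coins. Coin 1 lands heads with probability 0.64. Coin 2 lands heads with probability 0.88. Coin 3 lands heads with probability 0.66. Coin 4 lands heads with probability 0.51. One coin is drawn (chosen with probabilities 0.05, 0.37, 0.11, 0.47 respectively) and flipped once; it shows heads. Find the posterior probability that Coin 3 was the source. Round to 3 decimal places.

P(heads|C1) = 0.64; P(heads|C2) = 0.88; P(heads|C3) = 0.66; P(heads|C4) = 0.51.
Prior × likelihood for each source: 0.05·0.64=0.03200, 0.37·0.88=0.3256, 0.11·0.66=0.07260, 0.47·0.51=0.2397. Summing gives P(heads) = 0.66990.
P(Coin 3 | heads) = 0.07260 / 0.66990 = 0.108.

Posterior probability ≈ 0.108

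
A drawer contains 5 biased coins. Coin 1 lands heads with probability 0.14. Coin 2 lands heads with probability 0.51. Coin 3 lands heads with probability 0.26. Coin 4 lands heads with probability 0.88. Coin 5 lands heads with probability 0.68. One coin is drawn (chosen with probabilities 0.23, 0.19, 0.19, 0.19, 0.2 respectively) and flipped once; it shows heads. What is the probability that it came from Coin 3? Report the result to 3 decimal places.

Posterior probability ≈ 0.103

P(heads|C1) = 0.14; P(heads|C2) = 0.51; P(heads|C3) = 0.26; P(heads|C4) = 0.88; P(heads|C5) = 0.68.
Prior × likelihood for each source: 0.23·0.14=0.03220, 0.19·0.51=0.09690, 0.19·0.26=0.04940, 0.19·0.88=0.1672, 0.2·0.68=0.1360. Summing gives P(heads) = 0.48170.
P(Coin 3 | heads) = 0.04940 / 0.48170 = 0.103.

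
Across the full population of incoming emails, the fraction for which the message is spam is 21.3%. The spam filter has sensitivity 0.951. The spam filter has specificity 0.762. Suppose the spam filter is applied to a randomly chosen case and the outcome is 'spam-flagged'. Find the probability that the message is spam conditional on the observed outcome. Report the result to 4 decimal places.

Write H for 'the message is spam'. Prior odds H:¬H = 0.213/0.787 = 0.27065. For the 'spam-flagged' outcome, the likelihood ratio is 0.951/0.238 = 3.9958.
Posterior odds = 0.27065 × 3.9958 = 1.0815, so P(H|E) = 1.0815/(1+1.0815) = 0.5196.

P(H | E) ≈ 0.5196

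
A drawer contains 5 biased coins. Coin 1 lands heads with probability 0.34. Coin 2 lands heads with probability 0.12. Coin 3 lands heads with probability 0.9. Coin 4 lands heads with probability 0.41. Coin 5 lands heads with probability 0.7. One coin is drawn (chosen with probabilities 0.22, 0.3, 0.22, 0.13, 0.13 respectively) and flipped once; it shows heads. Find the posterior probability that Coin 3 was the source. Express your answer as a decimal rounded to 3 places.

P(heads|C1) = 0.34; P(heads|C2) = 0.12; P(heads|C3) = 0.9; P(heads|C4) = 0.41; P(heads|C5) = 0.7.
Prior × likelihood for each source: 0.22·0.34=0.07480, 0.3·0.12=0.03600, 0.22·0.9=0.1980, 0.13·0.41=0.05330, 0.13·0.7=0.09100. Summing gives P(heads) = 0.45310.
P(Coin 3 | heads) = 0.1980 / 0.45310 = 0.437.

Posterior probability ≈ 0.437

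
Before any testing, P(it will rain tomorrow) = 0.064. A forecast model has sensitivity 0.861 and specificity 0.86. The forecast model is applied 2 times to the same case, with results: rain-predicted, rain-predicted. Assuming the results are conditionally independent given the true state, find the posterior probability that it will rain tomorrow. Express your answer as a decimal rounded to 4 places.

With H the event that it will rain tomorrow, the joint likelihood of the observed sequence is P(data|H) = 0.861·0.861 = 0.74132 and P(data|¬H) = 0.14·0.14 = 0.019600.
Bayes: P(H|data) = 0.064·0.74132 / (0.064·0.74132 + 0.936·0.019600) = 0.047445/0.065790 = 0.7211.

Posterior P(H) ≈ 0.7211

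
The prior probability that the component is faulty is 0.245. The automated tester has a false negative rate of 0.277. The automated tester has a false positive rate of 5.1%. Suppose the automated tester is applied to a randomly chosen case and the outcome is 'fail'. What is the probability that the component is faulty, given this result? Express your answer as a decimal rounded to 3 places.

P(H | E) ≈ 0.821

Let H be the event that the component is faulty. P(H) = 0.245, so P(¬H) = 0.755. With E the 'fail' result, P(E|H) = 0.723 and P(E|¬H) = 0.051.
P(E) = 0.723·0.245 + 0.051·0.755 = 0.17713 + 0.038505 = 0.21564.
By Bayes' theorem, P(H|E) = 0.17713 / 0.21564 = 0.821.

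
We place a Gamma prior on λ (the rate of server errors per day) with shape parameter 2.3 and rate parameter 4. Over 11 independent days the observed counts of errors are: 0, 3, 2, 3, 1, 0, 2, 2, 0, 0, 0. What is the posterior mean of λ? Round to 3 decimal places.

Posterior mean ≈ 1.020

The Poisson likelihood adds the total count to the shape and the number of exposure periods to the rate. Here ∑xᵢ = 13 and n = 11, so shape 2.3→15.3 and rate 4→15.
Posterior mean = shape/rate = 15.3/15 = 1.020.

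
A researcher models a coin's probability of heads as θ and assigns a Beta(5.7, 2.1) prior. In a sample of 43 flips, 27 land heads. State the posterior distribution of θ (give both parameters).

Observing 27 successes and 16 failures updates Beta(5.7, 2.1) by adding the success and failure counts to the two shape parameters: α = 5.7+27 = 32.7, β = 2.1+16 = 18.1.

Posterior: Beta(32.7, 18.1)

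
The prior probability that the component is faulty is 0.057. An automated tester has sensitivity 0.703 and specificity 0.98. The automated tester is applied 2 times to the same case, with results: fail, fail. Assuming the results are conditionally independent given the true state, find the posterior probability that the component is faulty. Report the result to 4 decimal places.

Posterior P(H) ≈ 0.9868

With H the event that the component is faulty, the joint likelihood of the observed sequence is P(data|H) = 0.703·0.703 = 0.49421 and P(data|¬H) = 0.02·0.02 = 0.00040000.
Bayes: P(H|data) = 0.057·0.49421 / (0.057·0.49421 + 0.943·0.00040000) = 0.028170/0.028547 = 0.9868.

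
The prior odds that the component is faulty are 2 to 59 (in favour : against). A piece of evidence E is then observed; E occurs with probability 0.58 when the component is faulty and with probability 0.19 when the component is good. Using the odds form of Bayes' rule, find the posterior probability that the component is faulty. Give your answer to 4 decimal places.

Posterior probability ≈ 0.0938

Prior odds = 2/59 = 0.033898. In log-odds, ln(0.033898) = -3.3844.
Add log likelihood ratio: ln(3.0526) = 1.1160.
Posterior log-odds = -2.2684, so posterior odds = exp(-2.2684) = 0.10348. Converting, P(H|E) = 0.10348/1.1035 = 0.0938.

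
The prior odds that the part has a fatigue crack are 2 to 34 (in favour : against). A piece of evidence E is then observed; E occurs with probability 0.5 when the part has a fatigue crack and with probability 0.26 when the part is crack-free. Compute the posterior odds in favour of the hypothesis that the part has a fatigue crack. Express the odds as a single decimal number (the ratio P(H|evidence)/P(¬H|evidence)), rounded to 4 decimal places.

Prior odds = 2/34 = 0.058824.
Likelihood ratio for E = 0.5/0.26 = 1.9231.
Posterior odds = prior odds × LR = 0.11312.

Posterior odds ≈ 0.1131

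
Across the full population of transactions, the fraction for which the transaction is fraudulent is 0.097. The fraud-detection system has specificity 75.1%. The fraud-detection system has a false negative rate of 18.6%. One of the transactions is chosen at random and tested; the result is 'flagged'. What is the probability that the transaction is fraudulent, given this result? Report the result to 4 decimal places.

P(H | E) ≈ 0.2599

Let H be the event that the transaction is fraudulent. P(H) = 0.097, so P(¬H) = 0.903. With E the 'flagged' result, P(E|H) = 0.814 and P(E|¬H) = 0.249.
P(E) = 0.814·0.097 + 0.249·0.903 = 0.078958 + 0.22485 = 0.30380.
By Bayes' theorem, P(H|E) = 0.078958 / 0.30380 = 0.2599.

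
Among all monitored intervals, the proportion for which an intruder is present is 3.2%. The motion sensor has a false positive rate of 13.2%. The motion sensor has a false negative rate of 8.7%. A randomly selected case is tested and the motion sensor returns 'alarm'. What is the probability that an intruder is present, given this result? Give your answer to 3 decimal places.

P(H | E) ≈ 0.186

Write H for 'an intruder is present'. Prior odds H:¬H = 0.032/0.968 = 0.033058. For the 'alarm' outcome, the likelihood ratio is 0.913/0.132 = 6.9167.
Posterior odds = 0.033058 × 6.9167 = 0.22865, so P(H|E) = 0.22865/(1+0.22865) = 0.186.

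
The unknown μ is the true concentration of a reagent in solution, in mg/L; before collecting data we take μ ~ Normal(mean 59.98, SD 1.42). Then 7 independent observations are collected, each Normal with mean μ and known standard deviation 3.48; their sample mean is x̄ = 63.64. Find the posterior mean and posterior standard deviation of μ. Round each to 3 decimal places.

Prior precision 1/τ₀² = 1/1.42² = 0.495933; data precision n/σ² = 7/3.48² = 0.578016.
Posterior precision = 0.495933 + 0.578016 = 1.07395, giving posterior SD = 1/√1.07395 = 0.965.
Posterior mean = (0.495933·59.98 + 0.578016·63.64) / 1.07395 = 61.950.

Posterior mean ≈ 61.950; posterior SD ≈ 0.965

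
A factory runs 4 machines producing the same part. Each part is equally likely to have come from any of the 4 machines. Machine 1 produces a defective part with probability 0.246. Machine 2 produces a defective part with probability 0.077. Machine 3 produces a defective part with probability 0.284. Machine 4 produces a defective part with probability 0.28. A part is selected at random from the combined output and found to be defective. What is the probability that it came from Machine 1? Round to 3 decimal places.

Posterior probability ≈ 0.277

Tabulate prior·likelihood by source: [1] prior 0.25, lik 0.246, product 0.06150; [2] prior 0.25, lik 0.077, product 0.01925; [3] prior 0.25, lik 0.284, product 0.07100; [4] prior 0.25, lik 0.28, product 0.07000.
Normalizing constant = 0.22175; the posterior for Machine 1 is its product over the sum, 0.06150/0.22175 = 0.277.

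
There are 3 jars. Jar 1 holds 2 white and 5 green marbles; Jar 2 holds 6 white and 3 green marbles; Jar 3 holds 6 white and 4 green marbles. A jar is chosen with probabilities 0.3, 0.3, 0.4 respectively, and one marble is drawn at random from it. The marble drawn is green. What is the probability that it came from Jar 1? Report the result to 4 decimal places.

Posterior probability ≈ 0.4518

Tabulate prior·likelihood by source: [1] prior 0.3, lik 0.7143, product 0.2143; [2] prior 0.3, lik 0.3333, product 0.1000; [3] prior 0.4, lik 0.4, product 0.1600.
Normalizing constant = 0.47429; the posterior for Jar 1 is its product over the sum, 0.2143/0.47429 = 0.4518.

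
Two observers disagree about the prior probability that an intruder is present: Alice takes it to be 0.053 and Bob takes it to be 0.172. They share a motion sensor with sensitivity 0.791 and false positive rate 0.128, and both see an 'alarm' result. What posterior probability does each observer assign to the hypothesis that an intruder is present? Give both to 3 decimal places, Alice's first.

Alice: 0.257; Bob: 0.562

P('+'|H) = 0.791, P('+'|¬H) = 0.128.
Alice: numerator 0.791·0.053 = 0.041923; evidence = 0.041923+0.128·0.947 = 0.16314; posterior = 0.257.
Bob: numerator 0.791·0.172 = 0.13605; evidence = 0.13605+0.128·0.828 = 0.24204; posterior = 0.562.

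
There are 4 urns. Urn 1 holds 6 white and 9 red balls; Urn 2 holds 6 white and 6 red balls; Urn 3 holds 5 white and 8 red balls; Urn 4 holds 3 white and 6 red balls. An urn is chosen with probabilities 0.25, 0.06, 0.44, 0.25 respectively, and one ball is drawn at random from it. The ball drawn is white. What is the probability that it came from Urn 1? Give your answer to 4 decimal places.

Posterior probability ≈ 0.2614

Tabulate prior·likelihood by source: [1] prior 0.25, lik 0.4, product 0.1000; [2] prior 0.06, lik 0.5, product 0.03000; [3] prior 0.44, lik 0.3846, product 0.1692; [4] prior 0.25, lik 0.3333, product 0.08333.
Normalizing constant = 0.38256; the posterior for Urn 1 is its product over the sum, 0.1000/0.38256 = 0.2614.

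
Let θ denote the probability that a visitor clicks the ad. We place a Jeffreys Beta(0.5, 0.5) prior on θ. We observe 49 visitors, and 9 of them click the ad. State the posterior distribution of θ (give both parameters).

Posterior: Beta(9.5, 40.5)

Observing 9 successes and 40 failures updates Beta(0.5, 0.5) by adding the success and failure counts to the two shape parameters: α = 0.5+9 = 9.5, β = 0.5+40 = 40.5.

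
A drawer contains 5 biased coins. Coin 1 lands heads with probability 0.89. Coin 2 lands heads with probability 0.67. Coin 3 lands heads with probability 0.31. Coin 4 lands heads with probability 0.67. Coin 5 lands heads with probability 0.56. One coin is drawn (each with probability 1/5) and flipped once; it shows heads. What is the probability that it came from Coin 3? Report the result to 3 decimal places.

Tabulate prior·likelihood by source: [1] prior 0.2, lik 0.89, product 0.1780; [2] prior 0.2, lik 0.67, product 0.1340; [3] prior 0.2, lik 0.31, product 0.06200; [4] prior 0.2, lik 0.67, product 0.1340; [5] prior 0.2, lik 0.56, product 0.1120.
Normalizing constant = 0.62000; the posterior for Coin 3 is its product over the sum, 0.06200/0.62000 = 0.100.

Posterior probability ≈ 0.100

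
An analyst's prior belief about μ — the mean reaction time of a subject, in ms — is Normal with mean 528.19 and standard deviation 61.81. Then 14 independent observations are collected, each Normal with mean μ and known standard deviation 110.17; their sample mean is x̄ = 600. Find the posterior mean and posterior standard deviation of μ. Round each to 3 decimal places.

Posterior mean ≈ 586.718; posterior SD ≈ 26.582

Prior precision 1/τ₀² = 1/61.81² = 0.00026175; data precision n/σ² = 14/110.17² = 0.00115346.
Posterior precision = 0.00026175 + 0.00115346 = 0.00141520, giving posterior SD = 1/√0.00141520 = 26.582.
Posterior mean = (0.00026175·528.19 + 0.00115346·600) / 0.00141520 = 586.718.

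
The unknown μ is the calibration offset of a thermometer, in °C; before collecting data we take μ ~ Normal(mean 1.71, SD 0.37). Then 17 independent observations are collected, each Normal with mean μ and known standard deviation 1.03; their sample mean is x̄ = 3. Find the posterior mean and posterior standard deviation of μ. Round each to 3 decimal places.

Posterior mean ≈ 2.596; posterior SD ≈ 0.207

Prior precision 1/τ₀² = 1/0.37² = 7.30460; data precision n/σ² = 17/1.03² = 16.0241.
Posterior precision = 7.30460 + 16.0241 = 23.3287, giving posterior SD = 1/√23.3287 = 0.207.
Posterior mean = (7.30460·1.71 + 16.0241·3) / 23.3287 = 2.596.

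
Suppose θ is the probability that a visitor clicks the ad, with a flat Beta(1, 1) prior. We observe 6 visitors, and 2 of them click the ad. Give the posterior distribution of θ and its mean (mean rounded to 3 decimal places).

Observing 2 successes and 4 failures updates Beta(1, 1) by adding the success and failure counts to the two shape parameters: α = 1+2 = 3, β = 1+4 = 5.
E[θ | data] = 3/(3+5) = 0.375.

Posterior: Beta(3, 5); mean ≈ 0.375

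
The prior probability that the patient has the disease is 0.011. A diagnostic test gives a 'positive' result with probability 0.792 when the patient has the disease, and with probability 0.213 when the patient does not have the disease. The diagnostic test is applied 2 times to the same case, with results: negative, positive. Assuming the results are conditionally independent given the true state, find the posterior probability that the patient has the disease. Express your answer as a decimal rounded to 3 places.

Let H be the event that the patient has the disease; start with P(H) = 0.011. P('positive'|H) = 0.792, P('positive'|¬H) = 0.213.
Update on result 1 ('negative'): P(H) ← 0.208·0.0110 / (0.208·0.0110 + 0.787·0.9890) = 0.0022880/0.78063 = 0.0029.
Update on result 2 ('positive'): P(H) ← 0.792·0.0029 / (0.792·0.0029 + 0.213·0.9971) = 0.0023213/0.21470 = 0.0108.

Posterior P(H) ≈ 0.011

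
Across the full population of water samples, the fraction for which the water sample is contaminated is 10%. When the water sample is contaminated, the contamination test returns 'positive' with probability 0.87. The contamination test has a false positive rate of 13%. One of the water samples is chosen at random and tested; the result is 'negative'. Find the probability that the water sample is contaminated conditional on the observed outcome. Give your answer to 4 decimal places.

Let H be the event that the water sample is contaminated. P(H) = 0.1, so P(¬H) = 0.9. With E the 'negative' result, P(E|H) = 0.13 and P(E|¬H) = 0.87.
P(E) = 0.13·0.1 + 0.87·0.9 = 0.013000 + 0.78300 = 0.79600.
By Bayes' theorem, P(H|E) = 0.013000 / 0.79600 = 0.0163.

P(H | E) ≈ 0.0163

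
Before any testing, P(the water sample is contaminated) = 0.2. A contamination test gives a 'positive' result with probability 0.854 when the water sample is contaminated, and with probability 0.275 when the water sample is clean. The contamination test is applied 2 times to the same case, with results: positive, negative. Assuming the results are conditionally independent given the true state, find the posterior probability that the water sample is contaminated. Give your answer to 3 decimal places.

Let H be the event that the water sample is contaminated; start with P(H) = 0.2. P('positive'|H) = 0.854, P('positive'|¬H) = 0.275.
Update on result 1 ('positive'): P(H) ← 0.854·0.2000 / (0.854·0.2000 + 0.275·0.8000) = 0.17080/0.39080 = 0.4371.
Update on result 2 ('negative'): P(H) ← 0.146·0.4371 / (0.146·0.4371 + 0.725·0.5629) = 0.063810/0.47195 = 0.1352.

Posterior P(H) ≈ 0.135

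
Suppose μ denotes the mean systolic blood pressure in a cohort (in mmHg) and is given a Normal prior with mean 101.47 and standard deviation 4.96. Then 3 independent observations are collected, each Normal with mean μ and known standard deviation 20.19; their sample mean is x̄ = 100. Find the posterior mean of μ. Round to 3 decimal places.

Prior precision 1/τ₀² = 1/4.96² = 0.0406478; data precision n/σ² = 3/20.19² = 0.00735951.
Posterior precision = 0.0406478 + 0.00735951 = 0.0480073.
Posterior mean = (0.0406478·101.47 + 0.00735951·100) / 0.0480073 = 101.245.

Posterior mean ≈ 101.245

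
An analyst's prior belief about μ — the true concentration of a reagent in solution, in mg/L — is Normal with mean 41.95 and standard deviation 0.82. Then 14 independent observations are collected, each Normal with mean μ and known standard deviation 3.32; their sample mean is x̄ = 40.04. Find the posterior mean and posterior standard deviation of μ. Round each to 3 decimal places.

With known σ, the Normal prior is conjugate. Weight on the data is w = (n/σ²)/(n/σ² + 1/τ₀²) = 1.27014/(1.27014+1.48721) = 0.46064.
Posterior mean = w·x̄ + (1−w)·μ₀ = 0.46064·40.04 + 0.53936·41.95 = 41.070. Posterior variance = 1/(1.27014+1.48721) = 0.362667, so SD = 0.602.

Posterior mean ≈ 41.070; posterior SD ≈ 0.602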